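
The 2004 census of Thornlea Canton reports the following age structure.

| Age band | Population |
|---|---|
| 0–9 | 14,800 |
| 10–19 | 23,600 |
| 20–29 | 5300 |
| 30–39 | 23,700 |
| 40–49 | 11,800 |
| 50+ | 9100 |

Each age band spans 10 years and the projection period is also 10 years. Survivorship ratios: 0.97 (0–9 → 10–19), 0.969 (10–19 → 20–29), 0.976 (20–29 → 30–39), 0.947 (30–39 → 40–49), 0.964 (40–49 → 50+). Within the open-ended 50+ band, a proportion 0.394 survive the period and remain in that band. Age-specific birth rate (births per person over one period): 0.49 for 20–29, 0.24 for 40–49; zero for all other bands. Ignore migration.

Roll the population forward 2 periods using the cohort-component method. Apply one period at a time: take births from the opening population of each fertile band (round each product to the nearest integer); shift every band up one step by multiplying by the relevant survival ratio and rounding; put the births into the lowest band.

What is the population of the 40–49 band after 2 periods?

4899

After projecting period 1:
Births: 5300 × 0.49 = 2597 ; 11800 × 0.24 = 2832 → 5429
10–19: 14800 × 0.97 = 14356
20–29: 23600 × 0.969 = 22868
30–39: 5300 × 0.976 = 5173
40–49: 23700 × 0.947 = 22444
50+: 11800 × 0.964 + 9100 × 0.394 = 11375 + 3585 = 14960
End of period: [5429, 14356, 22868, 5173, 22444, 14960]
After projecting period 2:
Births: 22868 × 0.49 = 11205 ; 22444 × 0.24 = 5387 → 16592
10–19: 5429 × 0.97 = 5266
20–29: 14356 × 0.969 = 13911
30–39: 22868 × 0.976 = 22319
40–49: 5173 × 0.947 = 4899
50+: 22444 × 0.964 + 14960 × 0.394 = 21636 + 5894 = 27530
End of period: [16592, 5266, 13911, 22319, 4899, 27530]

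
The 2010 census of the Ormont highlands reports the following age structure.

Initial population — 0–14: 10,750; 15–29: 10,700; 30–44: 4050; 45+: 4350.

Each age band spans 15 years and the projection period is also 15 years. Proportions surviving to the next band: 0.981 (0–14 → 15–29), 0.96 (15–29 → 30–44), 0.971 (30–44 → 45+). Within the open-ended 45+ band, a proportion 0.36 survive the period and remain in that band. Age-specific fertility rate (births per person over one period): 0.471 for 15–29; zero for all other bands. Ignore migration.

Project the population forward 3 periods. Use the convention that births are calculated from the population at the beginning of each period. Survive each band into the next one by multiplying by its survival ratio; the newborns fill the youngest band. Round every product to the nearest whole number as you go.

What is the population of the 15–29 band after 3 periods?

Period 1.
Births: 10700 × 0.471 = 5040
15–29: 10750 × 0.981 = 10546
30–44: 10700 × 0.96 = 10272
45+: 4050 × 0.971 + 4350 × 0.36 = 3933 + 1566 = 5499
End of period: [5040, 10546, 10272, 5499]
Period 2.
Births: 10546 × 0.471 = 4967
15–29: 5040 × 0.981 = 4944
30–44: 10546 × 0.96 = 10124
45+: 10272 × 0.971 + 5499 × 0.36 = 9974 + 1980 = 11954
End of period: [4967, 4944, 10124, 11954]
Period 3.
Births: 4944 × 0.471 = 2329
15–29: 4967 × 0.981 = 4873
30–44: 4944 × 0.96 = 4746
45+: 10124 × 0.971 + 11954 × 0.36 = 9830 + 4303 = 14133
End of period: [2329, 4873, 4746, 14133]

4873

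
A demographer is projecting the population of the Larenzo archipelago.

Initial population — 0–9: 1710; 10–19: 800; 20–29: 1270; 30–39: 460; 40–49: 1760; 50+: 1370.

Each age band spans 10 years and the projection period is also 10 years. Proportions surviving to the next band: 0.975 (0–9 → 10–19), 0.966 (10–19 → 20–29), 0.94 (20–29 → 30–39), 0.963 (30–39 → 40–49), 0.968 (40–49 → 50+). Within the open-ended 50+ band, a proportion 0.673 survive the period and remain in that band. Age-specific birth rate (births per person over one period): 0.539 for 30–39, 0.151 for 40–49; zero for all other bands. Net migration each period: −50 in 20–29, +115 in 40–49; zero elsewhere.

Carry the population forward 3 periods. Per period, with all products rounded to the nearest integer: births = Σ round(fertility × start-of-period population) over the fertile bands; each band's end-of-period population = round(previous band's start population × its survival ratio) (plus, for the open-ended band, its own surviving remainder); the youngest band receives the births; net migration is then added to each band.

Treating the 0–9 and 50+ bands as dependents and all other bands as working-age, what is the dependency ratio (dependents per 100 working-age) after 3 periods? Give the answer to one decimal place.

98.7

Period 1:
Births: 460 × 0.539 = 248  |  1760 × 0.151 = 266 ⇒ total 514
10–19: 1710 × 0.975 = 1667
20–29: 800 × 0.966 = 773
30–39: 1270 × 0.94 = 1194
40–49: 460 × 0.963 = 443
50+: 1760 × 0.968 + 1370 × 0.673 = 1704 + 922 = 2626
Net migration: 20–29 − 50 → 723; 40–49 + 115 → 558
Population now: 0–9=514, 10–19=1667, 20–29=723, 30–39=1194, 40–49=558, 50+=2626
Period 2:
Births: 1194 × 0.539 = 644  |  558 × 0.151 = 84 ⇒ total 728
10–19: 514 × 0.975 = 501
20–29: 1667 × 0.966 = 1610
30–39: 723 × 0.94 = 680
40–49: 1194 × 0.963 = 1150
50+: 558 × 0.968 + 2626 × 0.673 = 540 + 1767 = 2307
Net migration: 20–29 − 50 → 1560; 40–49 + 115 → 1265
Population now: 0–9=728, 10–19=501, 20–29=1560, 30–39=680, 40–49=1265, 50+=2307
Period 3:
Births: 680 × 0.539 = 367  |  1265 × 0.151 = 191 ⇒ total 558
10–19: 728 × 0.975 = 710
20–29: 501 × 0.966 = 484
30–39: 1560 × 0.94 = 1466
40–49: 680 × 0.963 = 655
50+: 1265 × 0.968 + 2307 × 0.673 = 1225 + 1553 = 2778
Net migration: 20–29 − 50 → 434; 40–49 + 115 → 770
Population now: 0–9=558, 10–19=710, 20–29=434, 30–39=1466, 40–49=770, 50+=2778
Dependents (band 0–9 + band 50+) = 558 + 2778 = 3336; working-age = 3380; ratio = 3336/3380 × 100 = 98.7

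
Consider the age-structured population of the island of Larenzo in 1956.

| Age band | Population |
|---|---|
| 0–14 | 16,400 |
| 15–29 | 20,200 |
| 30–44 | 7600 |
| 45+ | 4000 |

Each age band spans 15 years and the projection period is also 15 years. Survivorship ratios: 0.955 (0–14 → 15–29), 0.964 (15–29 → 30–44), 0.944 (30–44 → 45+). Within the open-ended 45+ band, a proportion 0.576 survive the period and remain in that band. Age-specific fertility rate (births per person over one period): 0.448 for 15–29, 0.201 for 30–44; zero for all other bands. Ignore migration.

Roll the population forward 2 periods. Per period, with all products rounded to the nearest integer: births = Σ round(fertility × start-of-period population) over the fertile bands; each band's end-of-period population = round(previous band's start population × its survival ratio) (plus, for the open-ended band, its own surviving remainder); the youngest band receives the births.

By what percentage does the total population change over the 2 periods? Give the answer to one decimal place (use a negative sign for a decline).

— Period 1 —
Births: 20200 * 0.448 = 9050, 7600 * 0.201 = 1528 ⇒ total 10578
15–29: 16400 * 0.955 = 15662
30–44: 20200 * 0.964 = 19473
45+: 7600 * 0.944 + 4000 * 0.576 = 7174 + 2304 = 9478
→ [10578, 15662, 19473, 9478]
— Period 2 —
Births: 15662 * 0.448 = 7017, 19473 * 0.201 = 3914 ⇒ total 10931
15–29: 10578 * 0.955 = 10102
30–44: 15662 * 0.964 = 15098
45+: 19473 * 0.944 + 9478 * 0.576 = 18383 + 5459 = 23842
→ [10931, 10102, 15098, 23842]
Total: 48200 → 59973; change = 11773; percentage change = 24.4%

24.4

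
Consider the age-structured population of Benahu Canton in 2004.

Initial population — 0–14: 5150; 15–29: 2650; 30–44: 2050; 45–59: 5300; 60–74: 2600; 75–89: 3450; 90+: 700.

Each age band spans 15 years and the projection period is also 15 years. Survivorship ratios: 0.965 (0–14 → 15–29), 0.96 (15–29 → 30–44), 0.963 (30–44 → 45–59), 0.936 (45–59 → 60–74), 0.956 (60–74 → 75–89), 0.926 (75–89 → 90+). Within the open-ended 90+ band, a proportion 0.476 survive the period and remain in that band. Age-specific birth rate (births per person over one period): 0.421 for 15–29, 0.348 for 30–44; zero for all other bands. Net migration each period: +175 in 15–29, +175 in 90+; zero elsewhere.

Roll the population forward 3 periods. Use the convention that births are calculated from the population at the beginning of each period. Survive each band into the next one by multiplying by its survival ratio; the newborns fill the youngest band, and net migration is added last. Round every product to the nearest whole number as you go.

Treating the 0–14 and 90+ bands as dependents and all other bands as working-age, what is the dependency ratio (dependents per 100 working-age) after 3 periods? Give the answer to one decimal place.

66.1

Call the bands 1 to 7, youngest first.
[period 1]
Births: 2650 × 0.421 = 1116, 2050 × 0.348 = 713 → total 1829
Band 2: 5150 × 0.965 = 4970
Band 3: 2650 × 0.96 = 2544
Band 4: 2050 × 0.963 = 1974
Band 5: 5300 × 0.936 = 4961
Band 6: 2600 × 0.956 = 2486
Band 7: 3450 × 0.926 + 700 × 0.476 = 3195 + 333 = 3528
Net migration: Band 2 + 175 → 5145; Band 7 + 175 → 3703
Giving 1829 / 5145 / 2544 / 1974 / 4961 / 2486 / 3703.
[period 2]
Births: 5145 × 0.421 = 2166, 2544 × 0.348 = 885 → total 3051
Band 2: 1829 × 0.965 = 1765
Band 3: 5145 × 0.96 = 4939
Band 4: 2544 × 0.963 = 2450
Band 5: 1974 × 0.936 = 1848
Band 6: 4961 × 0.956 = 4743
Band 7: 2486 × 0.926 + 3703 × 0.476 = 2302 + 1763 = 4065
Net migration: Band 2 + 175 → 1940; Band 7 + 175 → 4240
Giving 3051 / 1940 / 4939 / 2450 / 1848 / 4743 / 4240.
[period 3]
Births: 1940 × 0.421 = 817, 4939 × 0.348 = 1719 → total 2536
Band 2: 3051 × 0.965 = 2944
Band 3: 1940 × 0.96 = 1862
Band 4: 4939 × 0.963 = 4756
Band 5: 2450 × 0.936 = 2293
Band 6: 1848 × 0.956 = 1767
Band 7: 4743 × 0.926 + 4240 × 0.476 = 4392 + 2018 = 6410
Net migration: Band 2 + 175 → 3119; Band 7 + 175 → 6585
Giving 2536 / 3119 / 1862 / 4756 / 2293 / 1767 / 6585.
Dependents (band 0–14 + band 90+) = 2536 + 6585 = 9121; working-age = 13797; ratio = 9121/13797 × 100 = 66.1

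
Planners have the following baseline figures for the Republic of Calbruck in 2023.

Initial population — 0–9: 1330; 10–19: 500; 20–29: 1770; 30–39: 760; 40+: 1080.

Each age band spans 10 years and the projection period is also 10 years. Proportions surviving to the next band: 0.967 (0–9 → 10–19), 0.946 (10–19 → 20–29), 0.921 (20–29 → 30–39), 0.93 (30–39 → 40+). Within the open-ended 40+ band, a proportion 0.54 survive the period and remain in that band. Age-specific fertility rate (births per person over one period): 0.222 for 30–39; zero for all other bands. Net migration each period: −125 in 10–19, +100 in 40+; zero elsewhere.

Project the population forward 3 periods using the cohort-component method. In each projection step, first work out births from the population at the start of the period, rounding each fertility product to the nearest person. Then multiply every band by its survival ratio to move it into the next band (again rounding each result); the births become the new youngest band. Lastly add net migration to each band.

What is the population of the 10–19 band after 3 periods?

225

Call the groups 1 to 5, youngest first.
— Period 1 —
Births: 760 * 0.222 = 169
Group 2: 1330 * 0.967 = 1286
Group 3: 500 * 0.946 = 473
Group 4: 1770 * 0.921 = 1630
Group 5: 760 * 0.93 + 1080 * 0.54 = 707 + 583 = 1290
Net migration: Group 2 − 125 → 1161; Group 5 + 100 → 1390
End of period: [169, 1161, 473, 1630, 1390]
— Period 2 —
Births: 1630 * 0.222 = 362
Group 2: 169 * 0.967 = 163
Group 3: 1161 * 0.946 = 1098
Group 4: 473 * 0.921 = 436
Group 5: 1630 * 0.93 + 1390 * 0.54 = 1516 + 751 = 2267
Net migration: Group 2 − 125 → 38; Group 5 + 100 → 2367
End of period: [362, 38, 1098, 436, 2367]
— Period 3 —
Births: 436 * 0.222 = 97
Group 2: 362 * 0.967 = 350
Group 3: 38 * 0.946 = 36
Group 4: 1098 * 0.921 = 1011
Group 5: 436 * 0.93 + 2367 * 0.54 = 405 + 1278 = 1683
Net migration: Group 2 − 125 → 225; Group 5 + 100 → 1783
End of period: [97, 225, 36, 1011, 1783]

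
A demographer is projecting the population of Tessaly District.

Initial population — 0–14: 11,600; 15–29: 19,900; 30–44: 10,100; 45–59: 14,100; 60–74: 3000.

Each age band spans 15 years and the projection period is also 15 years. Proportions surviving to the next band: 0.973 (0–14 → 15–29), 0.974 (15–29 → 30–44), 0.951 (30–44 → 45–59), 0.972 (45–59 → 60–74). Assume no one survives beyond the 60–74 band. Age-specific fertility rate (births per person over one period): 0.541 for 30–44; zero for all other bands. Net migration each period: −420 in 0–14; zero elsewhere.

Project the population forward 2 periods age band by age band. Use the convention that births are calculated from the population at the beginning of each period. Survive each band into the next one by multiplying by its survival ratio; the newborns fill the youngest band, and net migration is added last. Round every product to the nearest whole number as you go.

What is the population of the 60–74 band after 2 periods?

[period 1]
Births: 10100 * 0.541 = 5464
15–29: 11600 * 0.973 = 11287
30–44: 19900 * 0.974 = 19383
45–59: 10100 * 0.951 = 9605
60–74: 14100 * 0.972 = 13705
Net migration: 0–14 − 420 → 5044
End of period: [5044, 11287, 19383, 9605, 13705]
[period 2]
Births: 19383 * 0.541 = 10486
15–29: 5044 * 0.973 = 4908
30–44: 11287 * 0.974 = 10994
45–59: 19383 * 0.951 = 18433
60–74: 9605 * 0.972 = 9336
Net migration: 0–14 − 420 → 10066
End of period: [10066, 4908, 10994, 18433, 9336]

9336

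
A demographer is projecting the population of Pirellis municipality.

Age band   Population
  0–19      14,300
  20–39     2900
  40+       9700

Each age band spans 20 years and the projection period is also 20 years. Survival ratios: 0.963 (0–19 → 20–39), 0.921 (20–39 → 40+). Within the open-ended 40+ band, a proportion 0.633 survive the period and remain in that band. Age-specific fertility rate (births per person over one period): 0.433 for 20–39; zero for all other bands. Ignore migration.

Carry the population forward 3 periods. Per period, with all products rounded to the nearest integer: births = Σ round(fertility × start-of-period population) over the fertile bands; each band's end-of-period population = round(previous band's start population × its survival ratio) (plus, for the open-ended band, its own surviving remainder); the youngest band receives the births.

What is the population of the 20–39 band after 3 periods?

5742

Numbering the bands 1..3 from youngest to oldest:
Period 1:
Births: 2900 × 0.433 = 1256
Band 2: 14300 × 0.963 = 13771
Band 3: 2900 × 0.921 + 9700 × 0.633 = 2671 + 6140 = 8811
Population now: 0–19=1256, 20–39=13771, 40+=8811
Period 2:
Births: 13771 × 0.433 = 5963
Band 2: 1256 × 0.963 = 1210
Band 3: 13771 × 0.921 + 8811 × 0.633 = 12683 + 5577 = 18260
Population now: 0–19=5963, 20–39=1210, 40+=18260
Period 3:
Births: 1210 × 0.433 = 524
Band 2: 5963 × 0.963 = 5742
Band 3: 1210 × 0.921 + 18260 × 0.633 = 1114 + 11559 = 12673
Population now: 0–19=524, 20–39=5742, 40+=12673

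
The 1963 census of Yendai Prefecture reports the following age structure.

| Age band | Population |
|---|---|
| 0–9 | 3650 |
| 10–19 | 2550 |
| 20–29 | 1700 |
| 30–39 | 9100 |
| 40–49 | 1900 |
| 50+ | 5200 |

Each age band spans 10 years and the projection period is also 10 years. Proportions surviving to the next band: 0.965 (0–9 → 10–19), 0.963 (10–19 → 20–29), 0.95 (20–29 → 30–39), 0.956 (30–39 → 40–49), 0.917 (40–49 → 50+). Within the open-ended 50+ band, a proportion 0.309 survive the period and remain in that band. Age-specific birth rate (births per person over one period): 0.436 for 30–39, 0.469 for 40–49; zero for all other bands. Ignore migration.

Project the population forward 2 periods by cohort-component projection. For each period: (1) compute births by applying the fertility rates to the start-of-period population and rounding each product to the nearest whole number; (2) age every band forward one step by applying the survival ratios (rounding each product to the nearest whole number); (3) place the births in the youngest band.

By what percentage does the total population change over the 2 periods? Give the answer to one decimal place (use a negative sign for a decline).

6.9

Call the bands 1 to 6, youngest first.
— Period 1 —
Births: 9100 × 0.436 = 3968, 1900 × 0.469 = 891 — total 4859
Band 2: 3650 × 0.965 = 3522
Band 3: 2550 × 0.963 = 2456
Band 4: 1700 × 0.95 = 1615
Band 5: 9100 × 0.956 = 8700
Band 6: 1900 × 0.917 + 5200 × 0.309 = 1742 + 1607 = 3349
→ [4859, 3522, 2456, 1615, 8700, 3349]
— Period 2 —
Births: 1615 × 0.436 = 704, 8700 × 0.469 = 4080 — total 4784
Band 2: 4859 × 0.965 = 4689
Band 3: 3522 × 0.963 = 3392
Band 4: 2456 × 0.95 = 2333
Band 5: 1615 × 0.956 = 1544
Band 6: 8700 × 0.917 + 3349 × 0.309 = 7978 + 1035 = 9013
→ [4784, 4689, 3392, 2333, 1544, 9013]
Total: 24100 → 25755; change = 1655; percentage change = 6.9%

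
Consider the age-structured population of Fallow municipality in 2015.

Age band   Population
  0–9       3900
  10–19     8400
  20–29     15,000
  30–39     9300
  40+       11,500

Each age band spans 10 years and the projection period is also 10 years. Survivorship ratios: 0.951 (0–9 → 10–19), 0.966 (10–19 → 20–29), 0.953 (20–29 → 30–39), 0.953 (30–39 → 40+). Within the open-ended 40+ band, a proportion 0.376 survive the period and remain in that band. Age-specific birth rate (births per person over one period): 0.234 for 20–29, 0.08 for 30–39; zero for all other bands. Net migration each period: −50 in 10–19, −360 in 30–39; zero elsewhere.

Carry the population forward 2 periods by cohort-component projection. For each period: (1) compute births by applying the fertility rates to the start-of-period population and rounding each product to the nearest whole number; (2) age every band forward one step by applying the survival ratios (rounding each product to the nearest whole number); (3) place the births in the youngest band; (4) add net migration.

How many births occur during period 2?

3014

(Groups numbered youngest = 1 to oldest = 5.)
After projecting period 1:
Births: 15000 * 0.234 = 3510, 9300 * 0.08 = 744 — total 4254
Group 2: 3900 * 0.951 = 3709
Group 3: 8400 * 0.966 = 8114
Group 4: 15000 * 0.953 = 14295
Group 5: 9300 * 0.953 + 11500 * 0.376 = 8863 + 4324 = 13187
Net migration: Group 2 − 50 → 3659; Group 4 − 360 → 13935
End of period: [4254, 3659, 8114, 13935, 13187]
After projecting period 2:
Births: 8114 * 0.234 = 1899, 13935 * 0.08 = 1115 — total 3014
Group 2: 4254 * 0.951 = 4046
Group 3: 3659 * 0.966 = 3535
Group 4: 8114 * 0.953 = 7733
Group 5: 13935 * 0.953 + 13187 * 0.376 = 13280 + 4958 = 18238
Net migration: Group 2 − 50 → 3996; Group 4 − 360 → 7373
End of period: [3014, 3996, 3535, 7373, 18238]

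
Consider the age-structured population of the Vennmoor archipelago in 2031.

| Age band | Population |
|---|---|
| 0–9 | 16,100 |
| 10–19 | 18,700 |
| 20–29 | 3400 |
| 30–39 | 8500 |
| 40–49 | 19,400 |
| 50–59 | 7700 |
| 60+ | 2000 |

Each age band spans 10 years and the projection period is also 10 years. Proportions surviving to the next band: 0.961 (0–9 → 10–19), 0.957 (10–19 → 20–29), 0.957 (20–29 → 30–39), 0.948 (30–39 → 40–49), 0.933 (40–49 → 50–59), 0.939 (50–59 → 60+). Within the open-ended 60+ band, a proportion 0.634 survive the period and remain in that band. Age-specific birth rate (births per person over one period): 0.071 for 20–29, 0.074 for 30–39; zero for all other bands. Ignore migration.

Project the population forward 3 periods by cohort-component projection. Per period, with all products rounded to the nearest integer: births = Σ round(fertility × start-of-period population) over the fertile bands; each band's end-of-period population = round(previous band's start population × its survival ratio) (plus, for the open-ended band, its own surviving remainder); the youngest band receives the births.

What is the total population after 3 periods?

Call the bands 1 to 7, youngest first.
Period 1:
Births: 3400 * 0.071 = 241, 8500 * 0.074 = 629 — total 870
Band 2: 16100 * 0.961 = 15472
Band 3: 18700 * 0.957 = 17896
Band 4: 3400 * 0.957 = 3254
Band 5: 8500 * 0.948 = 8058
Band 6: 19400 * 0.933 = 18100
Band 7: 7700 * 0.939 + 2000 * 0.634 = 7230 + 1268 = 8498
End of period: [870, 15472, 17896, 3254, 8058, 18100, 8498]
Period 2:
Births: 17896 * 0.071 = 1271, 3254 * 0.074 = 241 — total 1512
Band 2: 870 * 0.961 = 836
Band 3: 15472 * 0.957 = 14807
Band 4: 17896 * 0.957 = 17126
Band 5: 3254 * 0.948 = 3085
Band 6: 8058 * 0.933 = 7518
Band 7: 18100 * 0.939 + 8498 * 0.634 = 16996 + 5388 = 22384
End of period: [1512, 836, 14807, 17126, 3085, 7518, 22384]
Period 3:
Births: 14807 * 0.071 = 1051, 17126 * 0.074 = 1267 — total 2318
Band 2: 1512 * 0.961 = 1453
Band 3: 836 * 0.957 = 800
Band 4: 14807 * 0.957 = 14170
Band 5: 17126 * 0.948 = 16235
Band 6: 3085 * 0.933 = 2878
Band 7: 7518 * 0.939 + 22384 * 0.634 = 7059 + 14191 = 21250
End of period: [2318, 1453, 800, 14170, 16235, 2878, 21250]
Total after period 3: 2318 + 1453 + 800 + 14170 + 16235 + 2878 + 21250 = 59104

59104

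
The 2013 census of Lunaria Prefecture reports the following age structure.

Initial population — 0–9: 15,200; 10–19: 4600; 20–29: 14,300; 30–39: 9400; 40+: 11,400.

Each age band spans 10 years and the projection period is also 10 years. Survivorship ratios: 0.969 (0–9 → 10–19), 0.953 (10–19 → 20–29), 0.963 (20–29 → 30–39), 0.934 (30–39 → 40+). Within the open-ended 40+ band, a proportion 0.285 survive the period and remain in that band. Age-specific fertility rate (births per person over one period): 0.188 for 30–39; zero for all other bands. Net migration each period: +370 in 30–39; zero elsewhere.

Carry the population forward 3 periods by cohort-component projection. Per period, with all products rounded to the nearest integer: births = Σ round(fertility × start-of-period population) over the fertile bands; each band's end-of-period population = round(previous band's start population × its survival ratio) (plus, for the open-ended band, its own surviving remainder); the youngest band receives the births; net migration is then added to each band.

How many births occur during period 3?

863

[period 1]
Births: 9400 × 0.188 = 1767
10–19: 15200 × 0.969 = 14729
20–29: 4600 × 0.953 = 4384
30–39: 14300 × 0.963 = 13771
40+: 9400 × 0.934 + 11400 × 0.285 = 8780 + 3249 = 12029
Net migration: 30–39 + 370 → 14141
→ [1767, 14729, 4384, 14141, 12029]
[period 2]
Births: 14141 × 0.188 = 2659
10–19: 1767 × 0.969 = 1712
20–29: 14729 × 0.953 = 14037
30–39: 4384 × 0.963 = 4222
40+: 14141 × 0.934 + 12029 × 0.285 = 13208 + 3428 = 16636
Net migration: 30–39 + 370 → 4592
→ [2659, 1712, 14037, 4592, 16636]
[period 3]
Births: 4592 × 0.188 = 863
10–19: 2659 × 0.969 = 2577
20–29: 1712 × 0.953 = 1632
30–39: 14037 × 0.963 = 13518
40+: 4592 × 0.934 + 16636 × 0.285 = 4289 + 4741 = 9030
Net migration: 30–39 + 370 → 13888
→ [863, 2577, 1632, 13888, 9030]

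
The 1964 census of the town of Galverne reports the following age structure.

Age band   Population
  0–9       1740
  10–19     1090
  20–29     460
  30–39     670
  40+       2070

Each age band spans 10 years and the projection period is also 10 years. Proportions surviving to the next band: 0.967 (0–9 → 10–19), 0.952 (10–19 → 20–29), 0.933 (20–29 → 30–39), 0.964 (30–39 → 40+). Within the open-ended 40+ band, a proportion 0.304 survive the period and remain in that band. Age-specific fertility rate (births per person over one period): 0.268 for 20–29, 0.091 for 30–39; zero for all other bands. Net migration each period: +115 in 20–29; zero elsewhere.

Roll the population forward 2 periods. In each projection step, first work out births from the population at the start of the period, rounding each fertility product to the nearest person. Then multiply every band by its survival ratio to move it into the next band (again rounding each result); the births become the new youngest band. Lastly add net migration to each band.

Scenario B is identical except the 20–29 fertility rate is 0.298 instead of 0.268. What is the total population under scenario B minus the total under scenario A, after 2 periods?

48

(Bands numbered youngest = 1 to oldest = 5.)
After projecting period 1:
Births: 460 × 0.268 = 123  |  670 × 0.091 = 61 → 184
Band 2: 1740 × 0.967 = 1683
Band 3: 1090 × 0.952 = 1038
Band 4: 460 × 0.933 = 429
Band 5: 670 × 0.964 + 2070 × 0.304 = 646 + 629 = 1275
Net migration: Band 3 + 115 → 1153
End of period: [184, 1683, 1153, 429, 1275]
After projecting period 2:
Births: 1153 × 0.268 = 309  |  429 × 0.091 = 39 → 348
Band 2: 184 × 0.967 = 178
Band 3: 1683 × 0.952 = 1602
Band 4: 1153 × 0.933 = 1076
Band 5: 429 × 0.964 + 1275 × 0.304 = 414 + 388 = 802
Net migration: Band 3 + 115 → 1717
End of period: [348, 178, 1717, 1076, 802]
Scenario A total after 2 periods: 4121
Scenario B projection —
After projecting period 1:
Births: 460 × 0.298 = 137  |  670 × 0.091 = 61 → 198
Band 2: 1740 × 0.967 = 1683
Band 3: 1090 × 0.952 = 1038
Band 4: 460 × 0.933 = 429
Band 5: 670 × 0.964 + 2070 × 0.304 = 646 + 629 = 1275
Net migration: Band 3 + 115 → 1153
End of period: [198, 1683, 1153, 429, 1275]
After projecting period 2:
Births: 1153 × 0.298 = 344  |  429 × 0.091 = 39 → 383
Band 2: 198 × 0.967 = 191
Band 3: 1683 × 0.952 = 1602
Band 4: 1153 × 0.933 = 1076
Band 5: 429 × 0.964 + 1275 × 0.304 = 414 + 388 = 802
Net migration: Band 3 + 115 → 1717
End of period: [383, 191, 1717, 1076, 802]
Scenario B total after 2 periods: 4169
Difference B − A = 4169 − 4121 = 48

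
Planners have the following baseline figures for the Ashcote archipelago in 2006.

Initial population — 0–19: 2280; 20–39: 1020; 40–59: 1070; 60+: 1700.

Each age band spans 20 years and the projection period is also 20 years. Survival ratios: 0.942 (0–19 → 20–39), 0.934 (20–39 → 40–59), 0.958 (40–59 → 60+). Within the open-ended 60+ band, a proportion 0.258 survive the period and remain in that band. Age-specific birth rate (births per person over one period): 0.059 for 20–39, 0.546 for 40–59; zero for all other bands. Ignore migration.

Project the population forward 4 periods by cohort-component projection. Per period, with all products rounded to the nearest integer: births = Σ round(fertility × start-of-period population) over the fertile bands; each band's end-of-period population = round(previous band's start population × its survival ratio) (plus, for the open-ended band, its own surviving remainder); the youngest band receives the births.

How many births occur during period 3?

Period 1.
Births: 1020 × 0.059 = 60  |  1070 × 0.546 = 584 ⇒ total 644
20–39: 2280 × 0.942 = 2148
40–59: 1020 × 0.934 = 953
60+: 1070 × 0.958 + 1700 × 0.258 = 1025 + 439 = 1464
Giving 644 / 2148 / 953 / 1464.
Period 2.
Births: 2148 × 0.059 = 127  |  953 × 0.546 = 520 ⇒ total 647
20–39: 644 × 0.942 = 607
40–59: 2148 × 0.934 = 2006
60+: 953 × 0.958 + 1464 × 0.258 = 913 + 378 = 1291
Giving 647 / 607 / 2006 / 1291.
Period 3.
Births: 607 × 0.059 = 36  |  2006 × 0.546 = 1095 ⇒ total 1131
20–39: 647 × 0.942 = 609
40–59: 607 × 0.934 = 567
60+: 2006 × 0.958 + 1291 × 0.258 = 1922 + 333 = 2255
Giving 1131 / 609 / 567 / 2255.

1131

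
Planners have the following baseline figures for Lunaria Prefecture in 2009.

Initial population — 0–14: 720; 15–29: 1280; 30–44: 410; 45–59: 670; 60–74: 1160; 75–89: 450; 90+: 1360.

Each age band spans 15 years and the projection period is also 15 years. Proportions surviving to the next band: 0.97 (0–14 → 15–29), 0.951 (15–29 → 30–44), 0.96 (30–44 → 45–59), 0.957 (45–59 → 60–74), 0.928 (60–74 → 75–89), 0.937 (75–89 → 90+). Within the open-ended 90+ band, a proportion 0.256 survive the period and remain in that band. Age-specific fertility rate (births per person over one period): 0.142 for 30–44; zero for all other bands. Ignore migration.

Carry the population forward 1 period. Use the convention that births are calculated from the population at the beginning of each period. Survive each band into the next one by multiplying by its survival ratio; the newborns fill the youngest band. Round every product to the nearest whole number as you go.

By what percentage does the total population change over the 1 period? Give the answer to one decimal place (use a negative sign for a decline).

— Period 1 —
Births: 410 × 0.142 = 58
15–29: 720 × 0.97 = 698
30–44: 1280 × 0.951 = 1217
45–59: 410 × 0.96 = 394
60–74: 670 × 0.957 = 641
75–89: 1160 × 0.928 = 1076
90+: 450 × 0.937 + 1360 × 0.256 = 422 + 348 = 770
Giving 58 / 698 / 1217 / 394 / 641 / 1076 / 770.
Total: 6050 → 4854; change = -1196; percentage change = -19.8%

-19.8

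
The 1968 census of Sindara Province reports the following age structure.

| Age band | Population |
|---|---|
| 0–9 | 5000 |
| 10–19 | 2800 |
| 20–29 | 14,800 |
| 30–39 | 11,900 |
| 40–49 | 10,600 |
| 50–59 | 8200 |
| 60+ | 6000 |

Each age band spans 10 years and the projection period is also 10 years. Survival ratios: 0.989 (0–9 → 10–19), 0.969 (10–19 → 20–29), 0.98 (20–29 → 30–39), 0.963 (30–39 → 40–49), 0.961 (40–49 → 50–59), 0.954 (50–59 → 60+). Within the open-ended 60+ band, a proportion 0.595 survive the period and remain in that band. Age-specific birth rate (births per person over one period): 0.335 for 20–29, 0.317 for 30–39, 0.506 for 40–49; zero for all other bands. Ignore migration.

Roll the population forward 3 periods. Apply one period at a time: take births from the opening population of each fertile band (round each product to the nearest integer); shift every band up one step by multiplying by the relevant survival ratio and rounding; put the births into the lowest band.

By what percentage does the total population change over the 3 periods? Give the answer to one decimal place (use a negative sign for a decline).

26.8

Call the groups 1 to 7, youngest first.
[period 1]
Births: 14800 * 0.335 = 4958, 11900 * 0.317 = 3772, 10600 * 0.506 = 5364 ⇒ total 14094
Group 2: 5000 * 0.989 = 4945
Group 3: 2800 * 0.969 = 2713
Group 4: 14800 * 0.98 = 14504
Group 5: 11900 * 0.963 = 11460
Group 6: 10600 * 0.961 = 10187
Group 7: 8200 * 0.954 + 6000 * 0.595 = 7823 + 3570 = 11393
Population now: 0–9=14094, 10–19=4945, 20–29=2713, 30–39=14504, 40–49=11460, 50–59=10187, 60+=11393
[period 2]
Births: 2713 * 0.335 = 909, 14504 * 0.317 = 4598, 11460 * 0.506 = 5799 ⇒ total 11306
Group 2: 14094 * 0.989 = 13939
Group 3: 4945 * 0.969 = 4792
Group 4: 2713 * 0.98 = 2659
Group 5: 14504 * 0.963 = 13967
Group 6: 11460 * 0.961 = 11013
Group 7: 10187 * 0.954 + 11393 * 0.595 = 9718 + 6779 = 16497
Population now: 0–9=11306, 10–19=13939, 20–29=4792, 30–39=2659, 40–49=13967, 50–59=11013, 60+=16497
[period 3]
Births: 4792 * 0.335 = 1605, 2659 * 0.317 = 843, 13967 * 0.506 = 7067 ⇒ total 9515
Group 2: 11306 * 0.989 = 11182
Group 3: 13939 * 0.969 = 13507
Group 4: 4792 * 0.98 = 4696
Group 5: 2659 * 0.963 = 2561
Group 6: 13967 * 0.961 = 13422
Group 7: 11013 * 0.954 + 16497 * 0.595 = 10506 + 9816 = 20322
Population now: 0–9=9515, 10–19=11182, 20–29=13507, 30–39=4696, 40–49=2561, 50–59=13422, 60+=20322
Total: 59300 → 75205; change = 15905; percentage change = 26.8%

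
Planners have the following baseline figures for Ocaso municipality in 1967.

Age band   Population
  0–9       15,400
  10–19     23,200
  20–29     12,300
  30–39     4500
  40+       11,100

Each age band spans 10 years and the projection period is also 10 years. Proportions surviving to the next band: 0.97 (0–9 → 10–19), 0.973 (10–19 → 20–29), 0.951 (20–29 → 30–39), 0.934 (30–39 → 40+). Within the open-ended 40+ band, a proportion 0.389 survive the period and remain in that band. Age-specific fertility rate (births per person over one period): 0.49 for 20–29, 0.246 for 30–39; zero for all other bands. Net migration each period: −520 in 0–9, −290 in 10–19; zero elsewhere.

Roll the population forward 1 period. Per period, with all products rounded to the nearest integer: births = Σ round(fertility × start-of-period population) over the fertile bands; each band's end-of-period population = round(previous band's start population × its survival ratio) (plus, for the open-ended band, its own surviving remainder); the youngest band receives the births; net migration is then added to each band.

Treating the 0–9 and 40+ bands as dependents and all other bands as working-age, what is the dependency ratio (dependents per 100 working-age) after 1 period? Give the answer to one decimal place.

Call the groups 1 to 5, youngest first.
[period 1]
Births: 12300 × 0.49 = 6027 ; 4500 × 0.246 = 1107 ⇒ total 7134
Group 2: 15400 × 0.97 = 14938
Group 3: 23200 × 0.973 = 22574
Group 4: 12300 × 0.951 = 11697
Group 5: 4500 × 0.934 + 11100 × 0.389 = 4203 + 4318 = 8521
Net migration: Group 1 − 520 → 6614; Group 2 − 290 → 14648
End of period: [6614, 14648, 22574, 11697, 8521]
Dependents (band 0–9 + band 40+) = 6614 + 8521 = 15135; working-age = 48919; ratio = 15135/48919 × 100 = 30.9

30.9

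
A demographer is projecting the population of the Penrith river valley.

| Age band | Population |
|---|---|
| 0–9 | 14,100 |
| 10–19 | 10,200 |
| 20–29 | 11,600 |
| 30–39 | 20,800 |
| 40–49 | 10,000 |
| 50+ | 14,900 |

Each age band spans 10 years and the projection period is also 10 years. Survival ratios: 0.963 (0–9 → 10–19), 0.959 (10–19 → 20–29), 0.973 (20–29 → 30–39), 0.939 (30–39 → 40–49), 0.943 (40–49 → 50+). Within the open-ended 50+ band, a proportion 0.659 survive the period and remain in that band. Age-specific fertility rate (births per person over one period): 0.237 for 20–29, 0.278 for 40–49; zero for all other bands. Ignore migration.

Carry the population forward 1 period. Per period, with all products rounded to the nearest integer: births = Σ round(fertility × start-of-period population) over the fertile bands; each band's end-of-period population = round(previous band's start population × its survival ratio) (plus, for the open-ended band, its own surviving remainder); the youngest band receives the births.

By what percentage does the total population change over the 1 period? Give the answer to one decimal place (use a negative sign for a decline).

Let group 1 be 0–9 through group 6 = 50+.
Period 1:
Births: 11600 × 0.237 = 2749, 10000 × 0.278 = 2780 ⇒ total 5529
Group 2: 14100 × 0.963 = 13578
Group 3: 10200 × 0.959 = 9782
Group 4: 11600 × 0.973 = 11287
Group 5: 20800 × 0.939 = 19531
Group 6: 10000 × 0.943 + 14900 × 0.659 = 9430 + 9819 = 19249
End of period: [5529, 13578, 9782, 11287, 19531, 19249]
Total: 81600 → 78956; change = -2644; percentage change = -3.2%

-3.2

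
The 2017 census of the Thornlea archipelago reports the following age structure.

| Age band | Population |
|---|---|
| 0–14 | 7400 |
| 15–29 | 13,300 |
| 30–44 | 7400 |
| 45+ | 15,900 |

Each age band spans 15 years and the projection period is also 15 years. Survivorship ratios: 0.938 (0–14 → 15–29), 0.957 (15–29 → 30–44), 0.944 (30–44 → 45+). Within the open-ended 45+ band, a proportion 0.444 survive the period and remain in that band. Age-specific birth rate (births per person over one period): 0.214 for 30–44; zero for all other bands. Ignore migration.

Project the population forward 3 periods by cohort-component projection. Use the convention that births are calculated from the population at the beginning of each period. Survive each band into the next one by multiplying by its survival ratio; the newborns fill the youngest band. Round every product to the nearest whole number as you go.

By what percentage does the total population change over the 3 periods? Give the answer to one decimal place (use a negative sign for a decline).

— Period 1 —
Births: 7400 * 0.214 = 1584
15–29: 7400 * 0.938 = 6941
30–44: 13300 * 0.957 = 12728
45+: 7400 * 0.944 + 15900 * 0.444 = 6986 + 7060 = 14046
Population now: 0–14=1584, 15–29=6941, 30–44=12728, 45+=14046
— Period 2 —
Births: 12728 * 0.214 = 2724
15–29: 1584 * 0.938 = 1486
30–44: 6941 * 0.957 = 6643
45+: 12728 * 0.944 + 14046 * 0.444 = 12015 + 6236 = 18251
Population now: 0–14=2724, 15–29=1486, 30–44=6643, 45+=18251
— Period 3 —
Births: 6643 * 0.214 = 1422
15–29: 2724 * 0.938 = 2555
30–44: 1486 * 0.957 = 1422
45+: 6643 * 0.944 + 18251 * 0.444 = 6271 + 8103 = 14374
Population now: 0–14=1422, 15–29=2555, 30–44=1422, 45+=14374
Total: 44000 → 19773; change = -24227; percentage change = -55.1%

-55.1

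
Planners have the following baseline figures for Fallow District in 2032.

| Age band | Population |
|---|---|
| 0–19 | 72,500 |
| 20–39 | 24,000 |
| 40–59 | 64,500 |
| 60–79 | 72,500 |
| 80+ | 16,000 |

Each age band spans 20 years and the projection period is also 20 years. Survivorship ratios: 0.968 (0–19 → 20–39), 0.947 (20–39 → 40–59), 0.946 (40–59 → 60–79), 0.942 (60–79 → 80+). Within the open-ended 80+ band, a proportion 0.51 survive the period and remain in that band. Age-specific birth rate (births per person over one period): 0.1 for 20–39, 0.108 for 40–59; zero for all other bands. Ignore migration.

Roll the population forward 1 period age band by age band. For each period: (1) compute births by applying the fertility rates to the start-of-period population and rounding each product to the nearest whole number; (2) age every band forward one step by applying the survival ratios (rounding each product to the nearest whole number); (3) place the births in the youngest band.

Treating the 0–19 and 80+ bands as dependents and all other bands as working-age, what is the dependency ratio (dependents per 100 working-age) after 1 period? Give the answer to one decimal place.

55.8

[period 1]
Births: 24000 * 0.1 = 2400  |  64500 * 0.108 = 6966 — total 9366
20–39: 72500 * 0.968 = 70180
40–59: 24000 * 0.947 = 22728
60–79: 64500 * 0.946 = 61017
80+: 72500 * 0.942 + 16000 * 0.51 = 68295 + 8160 = 76455
Population now: 0–19=9366, 20–39=70180, 40–59=22728, 60–79=61017, 80+=76455
Dependents (band 0–19 + band 80+) = 9366 + 76455 = 85821; working-age = 153925; ratio = 85821/153925 × 100 = 55.8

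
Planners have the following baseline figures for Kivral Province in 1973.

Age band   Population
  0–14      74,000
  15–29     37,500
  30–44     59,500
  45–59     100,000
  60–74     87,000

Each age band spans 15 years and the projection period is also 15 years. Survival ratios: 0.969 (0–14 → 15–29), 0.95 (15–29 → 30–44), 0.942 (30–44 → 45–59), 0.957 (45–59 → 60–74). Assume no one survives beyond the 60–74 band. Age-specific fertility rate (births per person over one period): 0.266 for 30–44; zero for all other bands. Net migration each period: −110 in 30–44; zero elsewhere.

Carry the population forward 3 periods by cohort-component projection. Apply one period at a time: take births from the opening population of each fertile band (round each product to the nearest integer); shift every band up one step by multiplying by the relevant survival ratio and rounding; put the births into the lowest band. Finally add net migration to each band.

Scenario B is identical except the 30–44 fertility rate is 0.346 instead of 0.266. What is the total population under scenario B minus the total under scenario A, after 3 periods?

12577

Period 1.
Births: 59500 × 0.266 = 15827
15–29: 74000 × 0.969 = 71706
30–44: 37500 × 0.95 = 35625
45–59: 59500 × 0.942 = 56049
60–74: 100000 × 0.957 = 95700
Net migration: 30–44 − 110 → 35515
→ [15827, 71706, 35515, 56049, 95700]
Period 2.
Births: 35515 × 0.266 = 9447
15–29: 15827 × 0.969 = 15336
30–44: 71706 × 0.95 = 68121
45–59: 35515 × 0.942 = 33455
60–74: 56049 × 0.957 = 53639
Net migration: 30–44 − 110 → 68011
→ [9447, 15336, 68011, 33455, 53639]
Period 3.
Births: 68011 × 0.266 = 18091
15–29: 9447 × 0.969 = 9154
30–44: 15336 × 0.95 = 14569
45–59: 68011 × 0.942 = 64066
60–74: 33455 × 0.957 = 32016
Net migration: 30–44 − 110 → 14459
→ [18091, 9154, 14459, 64066, 32016]
Scenario A total after 3 periods: 137786
Scenario B projection —
Period 1.
Births: 59500 × 0.346 = 20587
15–29: 74000 × 0.969 = 71706
30–44: 37500 × 0.95 = 35625
45–59: 59500 × 0.942 = 56049
60–74: 100000 × 0.957 = 95700
Net migration: 30–44 − 110 → 35515
→ [20587, 71706, 35515, 56049, 95700]
Period 2.
Births: 35515 × 0.346 = 12288
15–29: 20587 × 0.969 = 19949
30–44: 71706 × 0.95 = 68121
45–59: 35515 × 0.942 = 33455
60–74: 56049 × 0.957 = 53639
Net migration: 30–44 − 110 → 68011
→ [12288, 19949, 68011, 33455, 53639]
Period 3.
Births: 68011 × 0.346 = 23532
15–29: 12288 × 0.969 = 11907
30–44: 19949 × 0.95 = 18952
45–59: 68011 × 0.942 = 64066
60–74: 33455 × 0.957 = 32016
Net migration: 30–44 − 110 → 18842
→ [23532, 11907, 18842, 64066, 32016]
Scenario B total after 3 periods: 150363
Difference B − A = 150363 − 137786 = 12577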